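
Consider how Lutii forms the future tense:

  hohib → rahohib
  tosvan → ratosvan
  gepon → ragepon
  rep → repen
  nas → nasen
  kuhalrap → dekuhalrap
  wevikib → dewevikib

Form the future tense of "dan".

danen

rep and kuhalrap both end in -p yet inflect differently (repen, dekuhalrap), so the final letter is not what conditions the rule; the number of vowels is.
"dan" has 1 vowel. The stems with 1 vowel (nas → nasen, rep → repen) add -en.
The other patterns: stems with 2 vowels add the prefix ra-; stems with 3 vowels add the prefix de-.
So dan → danen.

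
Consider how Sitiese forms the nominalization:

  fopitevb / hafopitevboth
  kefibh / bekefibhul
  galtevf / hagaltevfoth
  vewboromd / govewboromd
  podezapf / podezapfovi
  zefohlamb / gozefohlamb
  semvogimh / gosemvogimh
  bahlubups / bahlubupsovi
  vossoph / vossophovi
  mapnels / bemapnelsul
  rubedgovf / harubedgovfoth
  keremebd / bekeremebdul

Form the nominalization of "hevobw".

behevobwul

rubedgovf and podezapf both end in -f yet inflect differently (harubedgovfoth, podezapfovi), so the final letter is not what conditions the rule; the second-to-last letter is.
"hevobw" has second-to-last letter 'b'. The stems whose second-to-last letter is 'b' (keremebd → bekeremebdul, kefibh → bekefibhul) add be- … -ul around the stem.
So hevobw → behevobwul.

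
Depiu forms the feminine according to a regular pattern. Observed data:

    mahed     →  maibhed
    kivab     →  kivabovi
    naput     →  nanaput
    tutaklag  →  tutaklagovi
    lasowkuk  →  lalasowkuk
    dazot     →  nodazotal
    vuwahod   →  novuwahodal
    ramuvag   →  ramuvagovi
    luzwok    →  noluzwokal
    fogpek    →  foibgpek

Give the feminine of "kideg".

luzwok and fogpek both end in -k yet inflect differently (noluzwokal, foibgpek), so the final letter is not what conditions the rule; the last vowel is.
"kideg" has last vowel 'e'. The stems whose last vowel is 'e' (fogpek → foibgpek, mahed → maibhed) insert -ib- after the first vowel.
The other patterns: stems whose last vowel is 'a' add -ovi; stems whose last vowel is 'o' add no- … -al around the stem; stems whose last vowel is 'u' repeat the first consonant+vowel as a prefix.
So kideg → kiibdeg.

kiibdeg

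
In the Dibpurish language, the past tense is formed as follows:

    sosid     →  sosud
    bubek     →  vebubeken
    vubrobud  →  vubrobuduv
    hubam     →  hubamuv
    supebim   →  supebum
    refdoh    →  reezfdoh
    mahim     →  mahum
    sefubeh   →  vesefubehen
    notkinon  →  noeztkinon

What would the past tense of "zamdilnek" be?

vezamdilneken

refdoh and sefubeh both end in -h yet inflect differently (reezfdoh, vesefubehen), so the final letter is not what conditions the rule; the last vowel is.
"zamdilnek" has last vowel 'e'. The stems whose last vowel is 'e' (sefubeh → vesefubehen, bubek → vebubeken) add ve- … -en around the stem.
The other patterns: stems whose last vowel is 'i' change the last vowel to 'u'; stems whose last vowel is 'o' insert -ez- after the first vowel; stems whose last vowel is 'a' or 'u' add -uv.
So zamdilnek → vezamdilneken.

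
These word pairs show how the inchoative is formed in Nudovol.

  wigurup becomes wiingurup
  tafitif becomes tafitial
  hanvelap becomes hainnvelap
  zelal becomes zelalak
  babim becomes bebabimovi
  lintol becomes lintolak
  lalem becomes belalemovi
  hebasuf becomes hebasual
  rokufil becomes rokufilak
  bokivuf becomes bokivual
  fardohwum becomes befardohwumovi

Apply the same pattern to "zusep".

"zusep" ends in -p. The stems ending in -p (hanvelap → hainnvelap, wigurup → wiingurup) insert -in- after the first vowel.
So zusep → zuinsep.

zuinsep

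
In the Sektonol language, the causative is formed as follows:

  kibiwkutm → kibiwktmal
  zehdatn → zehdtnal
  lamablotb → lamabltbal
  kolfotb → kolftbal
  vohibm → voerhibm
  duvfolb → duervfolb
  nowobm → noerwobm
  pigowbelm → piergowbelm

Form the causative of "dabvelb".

"dabvelb" has second-to-last letter 'l'. The stems whose second-to-last letter is 'l' (duvfolb → duervfolb, pigowbelm → piergowbelm) insert -er- after the first vowel.
The other pattern: stems whose second-to-last letter is 't' delete the last vowel and add -al.
So dabvelb → daerbvelb.

daerbvelb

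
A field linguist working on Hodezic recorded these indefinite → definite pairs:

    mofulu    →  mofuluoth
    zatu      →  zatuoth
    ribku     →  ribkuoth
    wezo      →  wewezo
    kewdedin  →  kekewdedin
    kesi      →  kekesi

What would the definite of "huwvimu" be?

"huwvimu" ends in -u. The stems ending in -u (mofulu → mofuluoth, zatu → zatuoth, ribku → ribkuoth) add -oth.
The other pattern: stems ending in -i, -n or -o repeat the first consonant+vowel as a prefix.
So huwvimu → huwvimuoth.

huwvimuoth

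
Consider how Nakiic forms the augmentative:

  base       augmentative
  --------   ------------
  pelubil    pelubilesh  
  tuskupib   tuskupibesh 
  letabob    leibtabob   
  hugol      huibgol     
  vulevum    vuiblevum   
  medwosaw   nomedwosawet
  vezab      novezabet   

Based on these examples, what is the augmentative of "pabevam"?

tuskupib and letabob both end in -b yet inflect differently (tuskupibesh, leibtabob), so the final letter is not what conditions the rule; the last vowel is.
"pabevam" has last vowel 'a'. The stems whose last vowel is 'a' (medwosaw → nomedwosawet, vezab → novezabet) add no- … -et around the stem.
The other patterns: stems whose last vowel is 'i' add -esh; stems whose last vowel is 'o' or 'u' insert -ib- after the first vowel.
So pabevam → nopabevamet.

nopabevamet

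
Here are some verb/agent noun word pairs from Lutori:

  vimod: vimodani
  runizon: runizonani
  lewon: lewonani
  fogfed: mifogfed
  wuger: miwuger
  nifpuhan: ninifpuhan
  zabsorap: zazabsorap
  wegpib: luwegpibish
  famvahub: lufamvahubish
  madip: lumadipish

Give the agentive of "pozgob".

pozgobani

"pozgob" has last vowel 'o'. The stems whose last vowel is 'o' (vimod → vimodani, runizon → runizonani, lewon → lewonani) add -ani.
The other patterns: stems whose last vowel is 'e' add the prefix mi-; stems whose last vowel is 'a' repeat the first consonant+vowel as a prefix; stems whose last vowel is 'i' or 'u' add lu- … -ish around the stem.
So pozgob → pozgobani.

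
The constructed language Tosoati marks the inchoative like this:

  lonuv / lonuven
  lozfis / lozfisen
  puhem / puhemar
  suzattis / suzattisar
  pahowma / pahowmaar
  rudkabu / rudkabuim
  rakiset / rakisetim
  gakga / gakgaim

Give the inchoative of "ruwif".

"ruwif" begins with r-. The stems beginning with r- (rudkabu → rudkabuim, rakiset → rakisetim) add -im.
So ruwif → ruwifim.

ruwifim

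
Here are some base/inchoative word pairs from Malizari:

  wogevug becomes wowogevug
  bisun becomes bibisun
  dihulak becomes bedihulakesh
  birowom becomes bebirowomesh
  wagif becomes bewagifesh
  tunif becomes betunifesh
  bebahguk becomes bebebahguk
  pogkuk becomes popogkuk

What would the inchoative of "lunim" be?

pogkuk and dihulak both end in -k yet inflect differently (popogkuk, bedihulakesh), so the final letter is not what conditions the rule; the last vowel is.
"lunim" has last vowel 'i'. The stems whose last vowel is 'i' (tunif → betunifesh, wagif → bewagifesh) add be- … -esh around the stem.
The other pattern: stems whose last vowel is 'u' repeat the first consonant+vowel as a prefix.
So lunim → belunimesh.

belunimesh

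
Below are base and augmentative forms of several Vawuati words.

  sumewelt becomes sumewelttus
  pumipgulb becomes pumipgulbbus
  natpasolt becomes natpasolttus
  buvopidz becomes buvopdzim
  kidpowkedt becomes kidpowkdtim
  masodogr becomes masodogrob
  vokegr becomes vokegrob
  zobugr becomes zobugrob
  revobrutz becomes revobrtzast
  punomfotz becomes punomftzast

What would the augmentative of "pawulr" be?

sumewelt and kidpowkedt both end in -t yet inflect differently (sumewelttus, kidpowkdtim), so the final letter is not what conditions the rule; the second-to-last letter is.
"pawulr" has second-to-last letter 'l'. The stems whose second-to-last letter is 'l' (sumewelt → sumewelttus, pumipgulb → pumipgulbbus, natpasolt → natpasolttus) double the final consonant and add -us.
So pawulr → pawulrrus.

pawulrrus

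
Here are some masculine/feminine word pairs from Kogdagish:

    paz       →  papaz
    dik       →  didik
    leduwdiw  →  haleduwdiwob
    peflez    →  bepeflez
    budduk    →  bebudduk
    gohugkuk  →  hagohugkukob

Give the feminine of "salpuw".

"salpuw" has 2 vowels. The stems with 2 vowels (budduk → bebudduk, peflez → bepeflez) add the prefix be-.
The other patterns: stems with 1 vowel repeat the first consonant+vowel as a prefix; stems with 3 vowels add ha- … -ob around the stem.
So salpuw → besalpuw.

besalpuw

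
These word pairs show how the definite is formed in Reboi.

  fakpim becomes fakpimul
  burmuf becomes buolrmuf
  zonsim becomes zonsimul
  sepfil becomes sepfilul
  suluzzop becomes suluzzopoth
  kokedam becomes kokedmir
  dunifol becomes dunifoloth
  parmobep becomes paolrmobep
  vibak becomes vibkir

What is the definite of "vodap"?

vodpir

dunifol and sepfil both end in -l yet inflect differently (dunifoloth, sepfilul), so the final letter is not what conditions the rule; the last vowel is.
"vodap" has last vowel 'a'. The stems whose last vowel is 'a' (kokedam → kokedmir, vibak → vibkir) delete the last vowel and add -ir.
The other patterns: stems whose last vowel is 'o' add -oth; stems whose last vowel is 'i' add -ul; stems whose last vowel is 'e' or 'u' insert -ol- after the first vowel.
So vodap → vodpir.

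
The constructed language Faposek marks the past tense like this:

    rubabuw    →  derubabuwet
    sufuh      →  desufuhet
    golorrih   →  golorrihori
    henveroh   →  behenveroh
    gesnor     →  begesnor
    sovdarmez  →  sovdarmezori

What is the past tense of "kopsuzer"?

"kopsuzer" has last vowel 'e'. The one such stem in the data (sovdarmez → sovdarmezori) adds -ori, so the same rule applies.
The other patterns: stems whose last vowel is 'o' add the prefix be-; stems whose last vowel is 'u' add de- … -et around the stem.
So kopsuzer → kopsuzerori.

kopsuzerori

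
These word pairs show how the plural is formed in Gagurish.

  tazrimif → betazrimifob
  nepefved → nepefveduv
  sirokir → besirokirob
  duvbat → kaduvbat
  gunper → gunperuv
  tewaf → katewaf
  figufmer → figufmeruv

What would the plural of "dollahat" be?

sirokir and figufmer both end in -r yet inflect differently (besirokirob, figufmeruv), so the final letter is not what conditions the rule; the last vowel is.
"dollahat" has last vowel 'a'. The stems whose last vowel is 'a' (duvbat → kaduvbat, tewaf → katewaf) add the prefix ka-.
The other patterns: stems whose last vowel is 'i' add be- … -ob around the stem; stems whose last vowel is 'e' add -uv.
So dollahat → kadollahat.

kadollahat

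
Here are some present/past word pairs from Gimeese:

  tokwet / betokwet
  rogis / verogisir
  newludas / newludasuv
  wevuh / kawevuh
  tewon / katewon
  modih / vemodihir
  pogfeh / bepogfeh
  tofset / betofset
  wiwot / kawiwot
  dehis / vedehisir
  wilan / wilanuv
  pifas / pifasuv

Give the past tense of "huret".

behuret

pifas and rogis both end in -s yet inflect differently (pifasuv, verogisir), so the final letter is not what conditions the rule; the last vowel is.
"huret" has last vowel 'e'. The stems whose last vowel is 'e' (tofset → betofset, pogfeh → bepogfeh, tokwet → betokwet) add the prefix be-.
So huret → behuret.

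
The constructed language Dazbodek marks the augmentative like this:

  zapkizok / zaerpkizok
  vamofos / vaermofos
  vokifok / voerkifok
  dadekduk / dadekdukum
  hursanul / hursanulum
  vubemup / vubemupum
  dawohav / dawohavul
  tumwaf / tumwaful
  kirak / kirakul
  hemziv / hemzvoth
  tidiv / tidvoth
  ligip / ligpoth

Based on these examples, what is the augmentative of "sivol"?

siervol

zapkizok and dadekduk both end in -k yet inflect differently (zaerpkizok, dadekdukum), so the final letter is not what conditions the rule; the last vowel is.
"sivol" has last vowel 'o'. The stems whose last vowel is 'o' (zapkizok → zaerpkizok, vamofos → vaermofos, vokifok → voerkifok) insert -er- after the first vowel.
The other patterns: stems whose last vowel is 'u' add -um; stems whose last vowel is 'a' add -ul; stems whose last vowel is 'i' delete the last vowel and add -oth.
So sivol → siervol.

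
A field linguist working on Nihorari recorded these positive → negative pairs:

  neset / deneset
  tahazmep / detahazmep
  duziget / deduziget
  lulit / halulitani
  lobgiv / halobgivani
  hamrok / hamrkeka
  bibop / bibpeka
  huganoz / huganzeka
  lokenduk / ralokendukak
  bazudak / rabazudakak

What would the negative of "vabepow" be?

vabepweka

"vabepow" has last vowel 'o'. The stems whose last vowel is 'o' (hamrok → hamrkeka, bibop → bibpeka, huganoz → huganzeka) delete the last vowel and add -eka.
So vabepow → vabepweka.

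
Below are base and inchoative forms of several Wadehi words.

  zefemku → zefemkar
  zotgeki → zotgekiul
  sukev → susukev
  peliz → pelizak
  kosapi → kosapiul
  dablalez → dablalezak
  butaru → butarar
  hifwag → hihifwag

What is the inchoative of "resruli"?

peliz and zotgeki both have last vowel 'i' yet inflect differently (pelizak, zotgekiul), so the last vowel is not what conditions the rule; the final letter is.
"resruli" ends in -i. The stems ending in -i (zotgeki → zotgekiul, kosapi → kosapiul) add -ul.
So resruli → resruliul.

resruliul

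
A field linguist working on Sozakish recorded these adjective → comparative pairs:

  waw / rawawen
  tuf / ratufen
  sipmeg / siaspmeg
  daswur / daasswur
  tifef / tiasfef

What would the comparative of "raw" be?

rarawen

"raw" has 1 vowel. The stems with 1 vowel (waw → rawawen, tuf → ratufen) add ra- … -en around the stem.
So raw → rarawen.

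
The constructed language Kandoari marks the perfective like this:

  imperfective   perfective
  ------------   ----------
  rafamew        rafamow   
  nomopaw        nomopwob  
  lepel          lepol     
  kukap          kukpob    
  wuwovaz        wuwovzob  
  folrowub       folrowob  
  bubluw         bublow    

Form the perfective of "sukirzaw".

nomopaw and rafamew both end in -w yet inflect differently (nomopwob, rafamow), so the final letter is not what conditions the rule; the last vowel is.
"sukirzaw" has last vowel 'a'. The stems whose last vowel is 'a' (wuwovaz → wuwovzob, nomopaw → nomopwob, kukap → kukpob) delete the last vowel and add -ob.
The other pattern: stems whose last vowel is 'e' or 'u' change the last vowel to 'o'.
So sukirzaw → sukirzwob.

sukirzwob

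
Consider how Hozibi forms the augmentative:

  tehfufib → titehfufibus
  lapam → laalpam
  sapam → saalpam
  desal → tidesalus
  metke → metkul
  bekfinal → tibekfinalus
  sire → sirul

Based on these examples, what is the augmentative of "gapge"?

gapgul

lapam and bekfinal both have last vowel 'a' yet inflect differently (laalpam, tibekfinalus), so the last vowel is not what conditions the rule; the final letter is.
"gapge" ends in -e. The stems ending in -e (sire → sirul, metke → metkul) drop the final letter and add -ul.
So gapge → gapgul.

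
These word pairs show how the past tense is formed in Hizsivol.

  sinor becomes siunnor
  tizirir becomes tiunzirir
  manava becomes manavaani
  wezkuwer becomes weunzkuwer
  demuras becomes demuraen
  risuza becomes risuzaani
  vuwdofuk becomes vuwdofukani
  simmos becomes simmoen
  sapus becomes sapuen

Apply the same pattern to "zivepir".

"zivepir" ends in -r. The stems ending in -r (sinor → siunnor, tizirir → tiunzirir, wezkuwer → weunzkuwer) insert -un- after the first vowel.
So zivepir → ziunvepir.

ziunvepir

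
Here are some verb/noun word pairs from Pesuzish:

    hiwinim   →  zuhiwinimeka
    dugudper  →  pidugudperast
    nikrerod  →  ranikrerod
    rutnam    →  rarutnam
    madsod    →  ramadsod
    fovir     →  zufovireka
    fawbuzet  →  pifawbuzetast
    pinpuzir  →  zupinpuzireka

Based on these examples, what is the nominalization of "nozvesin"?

fovir and dugudper both end in -r yet inflect differently (zufovireka, pidugudperast), so the final letter is not what conditions the rule; the last vowel is.
"nozvesin" has last vowel 'i'. The stems whose last vowel is 'i' (fovir → zufovireka, hiwinim → zuhiwinimeka, pinpuzir → zupinpuzireka) add zu- … -eka around the stem.
The other patterns: stems whose last vowel is 'e' add pi- … -ast around the stem; stems whose last vowel is 'a' or 'o' add the prefix ra-.
So nozvesin → zunozvesineka.

zunozvesineka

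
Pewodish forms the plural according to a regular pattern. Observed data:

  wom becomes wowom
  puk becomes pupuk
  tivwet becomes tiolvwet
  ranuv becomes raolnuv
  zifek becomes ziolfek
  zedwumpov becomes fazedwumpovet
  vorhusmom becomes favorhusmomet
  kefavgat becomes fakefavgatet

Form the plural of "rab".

rarab

puk and zifek both end in -k yet inflect differently (pupuk, ziolfek), so the final letter is not what conditions the rule; the number of vowels is.
"rab" has 1 vowel. The stems with 1 vowel (wom → wowom, puk → pupuk) repeat the first consonant+vowel as a prefix.
So rab → rarab.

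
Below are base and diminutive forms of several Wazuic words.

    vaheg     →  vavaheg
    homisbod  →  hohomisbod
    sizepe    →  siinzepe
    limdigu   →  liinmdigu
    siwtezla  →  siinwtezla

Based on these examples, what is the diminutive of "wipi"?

"wipi" ends in a vowel. The stems ending in a vowel (sizepe → siinzepe, limdigu → liinmdigu, siwtezla → siinwtezla) insert -in- after the first vowel.
So wipi → wiinpi.

wiinpi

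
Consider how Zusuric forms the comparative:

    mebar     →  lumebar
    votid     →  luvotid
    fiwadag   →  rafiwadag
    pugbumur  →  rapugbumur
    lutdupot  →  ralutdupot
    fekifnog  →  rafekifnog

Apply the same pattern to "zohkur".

mebar and pugbumur both end in -r yet inflect differently (lumebar, rapugbumur), so the final letter is not what conditions the rule; the number of vowels is.
"zohkur" has 2 vowels. The stems with 2 vowels (mebar → lumebar, votid → luvotid) add the prefix lu-.
The other pattern: stems with 3 vowels add the prefix ra-.
So zohkur → luzohkur.

luzohkur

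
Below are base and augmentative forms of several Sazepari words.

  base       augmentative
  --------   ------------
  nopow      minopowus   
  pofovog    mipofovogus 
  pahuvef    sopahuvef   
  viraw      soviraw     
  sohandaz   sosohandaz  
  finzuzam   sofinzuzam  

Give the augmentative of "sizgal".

sosizgal

nopow and viraw both end in -w yet inflect differently (minopowus, soviraw), so the final letter is not what conditions the rule; the last vowel is.
"sizgal" has last vowel 'a'. The stems whose last vowel is 'a' (viraw → soviraw, sohandaz → sosohandaz, finzuzam → sofinzuzam) add the prefix so-.
The other pattern: stems whose last vowel is 'o' add mi- … -us around the stem.
So sizgal → sosizgal.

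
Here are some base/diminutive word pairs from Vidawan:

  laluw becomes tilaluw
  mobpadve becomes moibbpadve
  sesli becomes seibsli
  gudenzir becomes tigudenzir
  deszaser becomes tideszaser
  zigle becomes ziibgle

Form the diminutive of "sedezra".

seibdezra

mobpadve and deszaser both have last vowel 'e' yet inflect differently (moibbpadve, tideszaser), so the last vowel is not what conditions the rule; whether the stem ends in a vowel or a consonant is.
"sedezra" ends in a vowel. The stems ending in a vowel (mobpadve → moibbpadve, sesli → seibsli, zigle → ziibgle) insert -ib- after the first vowel.
The other pattern: stems ending in a consonant add the prefix ti-.
So sedezra → seibdezra.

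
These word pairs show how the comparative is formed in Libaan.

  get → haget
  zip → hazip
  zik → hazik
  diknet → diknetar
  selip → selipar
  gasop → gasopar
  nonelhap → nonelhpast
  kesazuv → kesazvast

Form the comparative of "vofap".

vofapar

get and diknet both end in -t yet inflect differently (haget, diknetar), so the final letter is not what conditions the rule; the number of vowels is.
"vofap" has 2 vowels. The stems with 2 vowels (diknet → diknetar, selip → selipar, gasop → gasopar) add -ar.
So vofap → vofapar.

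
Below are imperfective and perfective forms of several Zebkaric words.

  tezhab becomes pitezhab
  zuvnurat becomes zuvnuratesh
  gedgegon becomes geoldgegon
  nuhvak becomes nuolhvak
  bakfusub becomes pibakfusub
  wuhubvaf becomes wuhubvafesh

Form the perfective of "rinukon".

tezhab and wuhubvaf both have last vowel 'a' yet inflect differently (pitezhab, wuhubvafesh), so the last vowel is not what conditions the rule; the final letter is.
"rinukon" ends in -n. The one such stem in the data (gedgegon → geoldgegon) inserts -ol- after the first vowel (as does nuhvak), so the same rule applies.
The other patterns: stems ending in -b add the prefix pi-; stems ending in -f or -t add -esh.
So rinukon → riolnukon.

riolnukon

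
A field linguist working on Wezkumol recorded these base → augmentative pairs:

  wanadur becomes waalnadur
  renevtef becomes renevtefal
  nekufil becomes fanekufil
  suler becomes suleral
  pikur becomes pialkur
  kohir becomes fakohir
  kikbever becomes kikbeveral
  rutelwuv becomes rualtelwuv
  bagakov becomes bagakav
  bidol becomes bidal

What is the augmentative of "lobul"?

loalbul

kohir and pikur both end in -r yet inflect differently (fakohir, pialkur), so the final letter is not what conditions the rule; the last vowel is.
"lobul" has last vowel 'u'. The stems whose last vowel is 'u' (pikur → pialkur, rutelwuv → rualtelwuv, wanadur → waalnadur) insert -al- after the first vowel.
So lobul → loalbul.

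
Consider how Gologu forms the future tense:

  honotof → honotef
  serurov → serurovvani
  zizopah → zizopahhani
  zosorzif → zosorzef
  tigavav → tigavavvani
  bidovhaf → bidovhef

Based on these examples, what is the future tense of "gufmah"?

bidovhaf and tigavav both have last vowel 'a' yet inflect differently (bidovhef, tigavavvani), so the last vowel is not what conditions the rule; the final letter is.
"gufmah" ends in -h. The one such stem in the data (zizopah → zizopahhani) doubles the final consonant and adds -ani (as do tigavav, serurov), so the same rule applies.
So gufmah → gufmahhani.

gufmahhani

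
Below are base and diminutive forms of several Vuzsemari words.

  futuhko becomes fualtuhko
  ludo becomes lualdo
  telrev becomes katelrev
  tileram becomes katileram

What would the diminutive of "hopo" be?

ludo and telrev both have 2 vowels yet inflect differently (lualdo, katelrev), so the number of vowels is not what conditions the rule; whether the stem ends in a vowel or a consonant is.
"hopo" ends in a vowel. The stems ending in a vowel (futuhko → fualtuhko, ludo → lualdo) insert -al- after the first vowel.
The other pattern: stems ending in a consonant add the prefix ka-.
So hopo → hoalpo.

hoalpo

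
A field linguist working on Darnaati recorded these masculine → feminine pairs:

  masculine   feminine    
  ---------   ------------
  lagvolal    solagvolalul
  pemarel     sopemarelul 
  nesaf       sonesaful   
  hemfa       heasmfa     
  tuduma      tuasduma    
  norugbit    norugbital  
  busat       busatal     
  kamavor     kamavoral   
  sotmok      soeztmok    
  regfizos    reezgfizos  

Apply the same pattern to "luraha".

"luraha" ends in -a. The stems ending in -a (hemfa → heasmfa, tuduma → tuasduma) insert -as- after the first vowel.
So luraha → luasraha.

luasraha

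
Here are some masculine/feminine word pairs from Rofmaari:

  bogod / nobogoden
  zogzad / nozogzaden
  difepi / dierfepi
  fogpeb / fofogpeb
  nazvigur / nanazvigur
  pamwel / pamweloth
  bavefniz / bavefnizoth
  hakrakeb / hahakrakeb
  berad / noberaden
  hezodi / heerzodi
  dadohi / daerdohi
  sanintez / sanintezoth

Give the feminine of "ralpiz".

ralpizoth

"ralpiz" ends in -z. The stems ending in -z (bavefniz → bavefnizoth, sanintez → sanintezoth) add -oth.
So ralpiz → ralpizoth.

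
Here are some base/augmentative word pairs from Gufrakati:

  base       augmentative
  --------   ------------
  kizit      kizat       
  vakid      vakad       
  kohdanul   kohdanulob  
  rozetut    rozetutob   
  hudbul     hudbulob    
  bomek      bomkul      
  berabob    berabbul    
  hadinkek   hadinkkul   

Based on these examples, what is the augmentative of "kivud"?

kivudob

kizit and rozetut both end in -t yet inflect differently (kizat, rozetutob), so the final letter is not what conditions the rule; the last vowel is.
"kivud" has last vowel 'u'. The stems whose last vowel is 'u' (kohdanul → kohdanulob, rozetut → rozetutob, hudbul → hudbulob) add -ob.
So kivud → kivudob.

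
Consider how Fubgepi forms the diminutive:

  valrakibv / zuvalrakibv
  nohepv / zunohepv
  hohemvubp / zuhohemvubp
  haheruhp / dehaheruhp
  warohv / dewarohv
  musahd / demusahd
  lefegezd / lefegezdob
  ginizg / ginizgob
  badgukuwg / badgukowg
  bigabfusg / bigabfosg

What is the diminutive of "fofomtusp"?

fofomtosp

hohemvubp and haheruhp both end in -p yet inflect differently (zuhohemvubp, dehaheruhp), so the final letter is not what conditions the rule; the second-to-last letter is.
"fofomtusp" has second-to-last letter 's'. The one such stem in the data (bigabfusg → bigabfosg) changes the last vowel to 'o' (as does badgukuwg), so the same rule applies.
So fofomtusp → fofomtosp.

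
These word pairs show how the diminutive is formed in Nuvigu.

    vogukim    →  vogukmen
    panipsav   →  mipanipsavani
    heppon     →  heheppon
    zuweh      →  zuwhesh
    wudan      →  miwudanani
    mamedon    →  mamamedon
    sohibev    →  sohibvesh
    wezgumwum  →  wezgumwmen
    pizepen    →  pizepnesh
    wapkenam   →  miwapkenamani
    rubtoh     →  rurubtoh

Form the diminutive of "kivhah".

mikivhahani

"kivhah" has last vowel 'a'. The stems whose last vowel is 'a' (wudan → miwudanani, panipsav → mipanipsavani, wapkenam → miwapkenamani) add mi- … -ani around the stem.
So kivhah → mikivhahani.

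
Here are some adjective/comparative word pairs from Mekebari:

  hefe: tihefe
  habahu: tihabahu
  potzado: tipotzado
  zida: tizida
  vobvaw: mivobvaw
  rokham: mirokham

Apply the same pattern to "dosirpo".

tidosirpo

zida and vobvaw both have last vowel 'a' yet inflect differently (tizida, mivobvaw), so the last vowel is not what conditions the rule; whether the stem ends in a vowel or a consonant is.
"dosirpo" ends in a vowel. The stems ending in a vowel (hefe → tihefe, habahu → tihabahu, potzado → tipotzado) add the prefix ti-.
The other pattern: stems ending in a consonant add the prefix mi-.
So dosirpo → tidosirpo.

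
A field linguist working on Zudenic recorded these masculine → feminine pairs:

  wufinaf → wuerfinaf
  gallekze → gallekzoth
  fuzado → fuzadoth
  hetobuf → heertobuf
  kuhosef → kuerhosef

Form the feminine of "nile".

gallekze and kuhosef both have last vowel 'e' yet inflect differently (gallekzoth, kuerhosef), so the last vowel is not what conditions the rule; whether the stem ends in a vowel or a consonant is.
"nile" ends in a vowel. The stems ending in a vowel (gallekze → gallekzoth, fuzado → fuzadoth) drop the final letter and add -oth.
So nile → niloth.

niloth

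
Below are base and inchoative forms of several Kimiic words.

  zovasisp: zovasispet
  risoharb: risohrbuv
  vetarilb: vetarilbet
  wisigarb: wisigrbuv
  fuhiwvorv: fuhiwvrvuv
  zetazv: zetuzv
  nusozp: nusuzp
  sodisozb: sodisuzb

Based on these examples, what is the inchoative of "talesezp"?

wisigarb and sodisozb both end in -b yet inflect differently (wisigrbuv, sodisuzb), so the final letter is not what conditions the rule; the second-to-last letter is.
"talesezp" has second-to-last letter 'z'. The stems whose second-to-last letter is 'z' (sodisozb → sodisuzb, nusozp → nusuzp, zetazv → zetuzv) change the last vowel to 'u'.
The other patterns: stems whose second-to-last letter is 'r' delete the last vowel and add -uv; stems whose second-to-last letter is 'l' or 's' add -et.
So talesezp → talesuzp.

talesuzp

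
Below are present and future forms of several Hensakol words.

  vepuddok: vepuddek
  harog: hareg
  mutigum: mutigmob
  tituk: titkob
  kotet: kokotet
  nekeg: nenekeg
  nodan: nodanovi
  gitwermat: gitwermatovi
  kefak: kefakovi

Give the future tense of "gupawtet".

vepuddok and tituk both end in -k yet inflect differently (vepuddek, titkob), so the final letter is not what conditions the rule; the last vowel is.
"gupawtet" has last vowel 'e'. The stems whose last vowel is 'e' (kotet → kokotet, nekeg → nenekeg) repeat the first consonant+vowel as a prefix.
The other patterns: stems whose last vowel is 'o' change the last vowel to 'e'; stems whose last vowel is 'u' delete the last vowel and add -ob; stems whose last vowel is 'a' add -ovi.
So gupawtet → gugupawtet.

gugupawtet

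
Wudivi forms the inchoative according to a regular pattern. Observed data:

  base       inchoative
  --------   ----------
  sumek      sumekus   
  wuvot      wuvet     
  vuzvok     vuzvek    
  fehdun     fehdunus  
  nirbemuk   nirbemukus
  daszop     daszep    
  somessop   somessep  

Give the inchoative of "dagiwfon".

dagiwfen

vuzvok and nirbemuk both end in -k yet inflect differently (vuzvek, nirbemukus), so the final letter is not what conditions the rule; the last vowel is.
"dagiwfon" has last vowel 'o'. The stems whose last vowel is 'o' (vuzvok → vuzvek, somessop → somessep, wuvot → wuvet) change the last vowel to 'e'.
The other pattern: stems whose last vowel is 'e' or 'u' add -us.
So dagiwfon → dagiwfen.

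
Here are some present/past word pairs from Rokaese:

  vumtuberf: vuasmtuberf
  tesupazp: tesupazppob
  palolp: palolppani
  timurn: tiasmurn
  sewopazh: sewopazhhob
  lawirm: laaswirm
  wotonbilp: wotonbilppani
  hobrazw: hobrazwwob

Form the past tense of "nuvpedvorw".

tesupazp and wotonbilp both end in -p yet inflect differently (tesupazppob, wotonbilppani), so the final letter is not what conditions the rule; the second-to-last letter is.
"nuvpedvorw" has second-to-last letter 'r'. The stems whose second-to-last letter is 'r' (lawirm → laaswirm, vumtuberf → vuasmtuberf, timurn → tiasmurn) insert -as- after the first vowel.
The other patterns: stems whose second-to-last letter is 'z' double the final consonant and add -ob; stems whose second-to-last letter is 'l' double the final consonant and add -ani.
So nuvpedvorw → nuasvpedvorw.

nuasvpedvorw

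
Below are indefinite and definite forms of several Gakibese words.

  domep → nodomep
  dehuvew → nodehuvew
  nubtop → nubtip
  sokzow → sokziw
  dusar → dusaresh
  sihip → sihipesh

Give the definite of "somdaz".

somdazesh

"somdaz" has last vowel 'a'. The one such stem in the data (dusar → dusaresh) adds -esh, so the same rule applies.
The other patterns: stems whose last vowel is 'e' add the prefix no-; stems whose last vowel is 'o' change the last vowel to 'i'.
So somdaz → somdazesh.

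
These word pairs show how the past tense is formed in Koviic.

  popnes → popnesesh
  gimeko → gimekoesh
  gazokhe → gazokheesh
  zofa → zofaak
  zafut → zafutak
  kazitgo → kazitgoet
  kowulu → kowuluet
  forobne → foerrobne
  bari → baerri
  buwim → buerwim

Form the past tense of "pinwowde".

"pinwowde" begins with p-. The one such stem in the data (popnes → popnesesh) adds -esh, so the same rule applies.
So pinwowde → pinwowdeesh.

pinwowdeesh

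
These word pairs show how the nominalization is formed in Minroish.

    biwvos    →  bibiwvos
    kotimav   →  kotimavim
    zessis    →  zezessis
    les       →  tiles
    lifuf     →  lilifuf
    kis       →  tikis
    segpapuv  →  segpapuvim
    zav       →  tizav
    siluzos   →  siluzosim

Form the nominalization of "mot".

les and biwvos both end in -s yet inflect differently (tiles, bibiwvos), so the final letter is not what conditions the rule; the number of vowels is.
"mot" has 1 vowel. The stems with 1 vowel (zav → tizav, les → tiles, kis → tikis) add the prefix ti-.
So mot → timot.

timot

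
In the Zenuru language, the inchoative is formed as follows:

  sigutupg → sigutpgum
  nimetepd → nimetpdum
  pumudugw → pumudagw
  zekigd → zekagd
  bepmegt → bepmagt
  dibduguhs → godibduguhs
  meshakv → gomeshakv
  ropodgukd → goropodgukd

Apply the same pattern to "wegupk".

nimetepd and zekigd both end in -d yet inflect differently (nimetpdum, zekagd), so the final letter is not what conditions the rule; the second-to-last letter is.
"wegupk" has second-to-last letter 'p'. The stems whose second-to-last letter is 'p' (sigutupg → sigutpgum, nimetepd → nimetpdum) delete the last vowel and add -um.
So wegupk → wegpkum.

wegpkum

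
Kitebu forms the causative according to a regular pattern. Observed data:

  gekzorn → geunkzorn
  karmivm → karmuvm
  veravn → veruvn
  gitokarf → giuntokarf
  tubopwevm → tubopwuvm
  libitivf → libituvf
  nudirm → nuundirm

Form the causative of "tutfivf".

tutfuvf

karmivm and nudirm both end in -m yet inflect differently (karmuvm, nuundirm), so the final letter is not what conditions the rule; the second-to-last letter is.
"tutfivf" has second-to-last letter 'v'. The stems whose second-to-last letter is 'v' (karmivm → karmuvm, libitivf → libituvf, veravn → veruvn) change the last vowel to 'u'.
The other pattern: stems whose second-to-last letter is 'r' insert -un- after the first vowel.
So tutfivf → tutfuvf.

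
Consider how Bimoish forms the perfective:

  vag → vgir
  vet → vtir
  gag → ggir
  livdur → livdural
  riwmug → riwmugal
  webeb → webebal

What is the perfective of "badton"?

"badton" has 2 vowels. The stems with 2 vowels (livdur → livdural, riwmug → riwmugal, webeb → webebal) add -al.
The other pattern: stems with 1 vowel delete the last vowel and add -ir.
So badton → badtonal.

badtonal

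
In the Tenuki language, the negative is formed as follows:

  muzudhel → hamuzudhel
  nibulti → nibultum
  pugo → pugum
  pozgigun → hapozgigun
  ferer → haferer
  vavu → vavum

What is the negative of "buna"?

pozgigun and vavu both have last vowel 'u' yet inflect differently (hapozgigun, vavum), so the last vowel is not what conditions the rule; whether the stem ends in a vowel or a consonant is.
"buna" ends in a vowel. The stems ending in a vowel (vavu → vavum, nibulti → nibultum, pugo → pugum) drop the final letter and add -um.
So buna → bunum.

bunum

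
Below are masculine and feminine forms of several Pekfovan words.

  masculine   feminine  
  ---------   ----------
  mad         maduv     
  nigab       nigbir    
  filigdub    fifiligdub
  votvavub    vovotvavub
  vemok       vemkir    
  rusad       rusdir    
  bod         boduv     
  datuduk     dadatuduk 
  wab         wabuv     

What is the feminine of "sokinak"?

sosokinak

"sokinak" has 3 vowels. The stems with 3 vowels (filigdub → fifiligdub, datuduk → dadatuduk, votvavub → vovotvavub) repeat the first consonant+vowel as a prefix.
So sokinak → sosokinak.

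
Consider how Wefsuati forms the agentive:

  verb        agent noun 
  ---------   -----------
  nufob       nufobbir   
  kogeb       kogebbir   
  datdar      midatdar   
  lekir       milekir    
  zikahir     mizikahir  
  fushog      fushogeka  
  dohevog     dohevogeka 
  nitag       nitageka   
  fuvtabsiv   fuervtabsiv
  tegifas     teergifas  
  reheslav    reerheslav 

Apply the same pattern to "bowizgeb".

nufob and fushog both have last vowel 'o' yet inflect differently (nufobbir, fushogeka), so the last vowel is not what conditions the rule; the final letter is.
"bowizgeb" ends in -b. The stems ending in -b (nufob → nufobbir, kogeb → kogebbir) double the final consonant and add -ir.
The other patterns: stems ending in -r add the prefix mi-; stems ending in -g add -eka; stems ending in -s or -v insert -er- after the first vowel.
So bowizgeb → bowizgebbir.

bowizgebbir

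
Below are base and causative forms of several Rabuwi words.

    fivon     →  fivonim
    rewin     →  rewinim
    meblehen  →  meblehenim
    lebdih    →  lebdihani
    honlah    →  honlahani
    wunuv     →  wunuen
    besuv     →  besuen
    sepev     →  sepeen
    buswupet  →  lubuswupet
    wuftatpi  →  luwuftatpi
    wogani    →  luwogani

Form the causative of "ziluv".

ziluen

rewin and lebdih both have last vowel 'i' yet inflect differently (rewinim, lebdihani), so the last vowel is not what conditions the rule; the final letter is.
"ziluv" ends in -v. The stems ending in -v (wunuv → wunuen, besuv → besuen, sepev → sepeen) drop the final letter and add -en.
So ziluv → ziluen.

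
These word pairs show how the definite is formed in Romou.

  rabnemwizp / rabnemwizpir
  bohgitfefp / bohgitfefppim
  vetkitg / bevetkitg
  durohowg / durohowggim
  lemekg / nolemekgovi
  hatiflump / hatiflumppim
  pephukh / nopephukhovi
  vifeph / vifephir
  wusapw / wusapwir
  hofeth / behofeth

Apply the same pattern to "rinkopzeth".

pephukh and vifeph both end in -h yet inflect differently (nopephukhovi, vifephir), so the final letter is not what conditions the rule; the second-to-last letter is.
"rinkopzeth" has second-to-last letter 't'. The stems whose second-to-last letter is 't' (vetkitg → bevetkitg, hofeth → behofeth) add the prefix be-.
So rinkopzeth → berinkopzeth.

berinkopzeth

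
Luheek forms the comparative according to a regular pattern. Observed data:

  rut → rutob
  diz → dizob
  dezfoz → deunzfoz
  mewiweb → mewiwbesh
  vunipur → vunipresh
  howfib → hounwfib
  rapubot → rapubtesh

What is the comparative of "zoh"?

diz and dezfoz both end in -z yet inflect differently (dizob, deunzfoz), so the final letter is not what conditions the rule; the number of vowels is.
"zoh" has 1 vowel. The stems with 1 vowel (rut → rutob, diz → dizob) add -ob.
So zoh → zohob.

zohob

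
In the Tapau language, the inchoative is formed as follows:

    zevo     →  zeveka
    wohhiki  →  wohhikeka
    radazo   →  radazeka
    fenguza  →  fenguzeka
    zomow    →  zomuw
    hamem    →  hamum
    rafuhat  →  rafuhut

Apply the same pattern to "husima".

husimeka

zevo and zomow both have last vowel 'o' yet inflect differently (zeveka, zomuw), so the last vowel is not what conditions the rule; whether the stem ends in a vowel or a consonant is.
"husima" ends in a vowel. The stems ending in a vowel (zevo → zeveka, wohhiki → wohhikeka, radazo → radazeka) drop the final letter and add -eka.
So husima → husimeka.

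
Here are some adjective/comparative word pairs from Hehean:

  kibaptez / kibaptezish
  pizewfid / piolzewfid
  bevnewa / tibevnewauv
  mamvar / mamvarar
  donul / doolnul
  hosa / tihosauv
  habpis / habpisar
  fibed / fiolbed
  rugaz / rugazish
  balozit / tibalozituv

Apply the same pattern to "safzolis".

"safzolis" ends in -s. The one such stem in the data (habpis → habpisar) adds -ar, so the same rule applies.
The other patterns: stems ending in -z add -ish; stems ending in -a or -t add ti- … -uv around the stem; stems ending in -d or -l insert -ol- after the first vowel.
So safzolis → safzolisar.

safzolisar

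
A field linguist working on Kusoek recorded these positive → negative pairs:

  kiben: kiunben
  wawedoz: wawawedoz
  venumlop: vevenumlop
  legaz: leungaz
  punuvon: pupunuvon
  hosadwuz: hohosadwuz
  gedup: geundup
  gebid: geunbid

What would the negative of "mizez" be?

miunzez

venumlop and gedup both end in -p yet inflect differently (vevenumlop, geundup), so the final letter is not what conditions the rule; the number of vowels is.
"mizez" has 2 vowels. The stems with 2 vowels (gebid → geunbid, gedup → geundup, legaz → leungaz) insert -un- after the first vowel.
So mizez → miunzez.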